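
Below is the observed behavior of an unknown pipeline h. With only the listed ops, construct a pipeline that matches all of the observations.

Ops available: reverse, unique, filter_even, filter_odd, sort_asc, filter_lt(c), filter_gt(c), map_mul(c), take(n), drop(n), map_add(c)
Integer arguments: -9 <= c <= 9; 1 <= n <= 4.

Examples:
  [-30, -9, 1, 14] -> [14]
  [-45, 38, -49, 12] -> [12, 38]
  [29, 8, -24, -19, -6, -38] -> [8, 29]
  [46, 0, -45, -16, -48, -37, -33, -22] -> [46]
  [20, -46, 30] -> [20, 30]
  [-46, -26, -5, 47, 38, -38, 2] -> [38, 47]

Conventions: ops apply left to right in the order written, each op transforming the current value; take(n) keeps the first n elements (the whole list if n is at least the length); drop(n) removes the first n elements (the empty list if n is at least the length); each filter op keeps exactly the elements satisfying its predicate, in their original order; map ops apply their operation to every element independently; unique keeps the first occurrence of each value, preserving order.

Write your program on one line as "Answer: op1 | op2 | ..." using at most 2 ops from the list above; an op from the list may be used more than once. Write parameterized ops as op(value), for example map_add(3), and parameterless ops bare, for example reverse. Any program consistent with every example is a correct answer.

filter_gt(4) | sort_asc

Check, running the answer program on each example:
  [-30, -9, 1, 14] -> [14] -> [14]
  [-45, 38, -49, 12] -> [38, 12] -> [12, 38]
  [29, 8, -24, -19, -6, -38] -> [29, 8] -> [8, 29]
  [46, 0, -45, -16, -48, -37, -33, -22] -> [46] -> [46]
  [20, -46, 30] -> [20, 30] -> [20, 30]
  [-46, -26, -5, 47, 38, -38, 2] -> [47, 38] -> [38, 47]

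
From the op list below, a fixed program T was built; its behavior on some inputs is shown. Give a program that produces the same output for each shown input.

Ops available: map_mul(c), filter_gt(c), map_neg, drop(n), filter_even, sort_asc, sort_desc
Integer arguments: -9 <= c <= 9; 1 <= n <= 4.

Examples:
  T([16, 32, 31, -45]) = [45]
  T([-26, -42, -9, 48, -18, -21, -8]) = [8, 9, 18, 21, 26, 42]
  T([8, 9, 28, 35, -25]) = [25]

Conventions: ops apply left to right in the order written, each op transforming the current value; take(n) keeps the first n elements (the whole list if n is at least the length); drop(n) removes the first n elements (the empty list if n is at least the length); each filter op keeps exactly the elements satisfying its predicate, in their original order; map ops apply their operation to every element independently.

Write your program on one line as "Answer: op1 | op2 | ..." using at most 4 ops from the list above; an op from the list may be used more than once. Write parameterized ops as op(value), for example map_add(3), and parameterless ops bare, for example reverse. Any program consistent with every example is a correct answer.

sort_asc | map_neg | filter_gt(2) | sort_asc

Check, running the answer program on each example:
  [16, 32, 31, -45] -> [-45, 16, 31, 32] -> [45, -16, -31, -32] -> [45] -> [45]
  [-26, -42, -9, 48, -18, -21, -8] -> [-42, -26, -21, -18, -9, -8, 48] -> [42, 26, 21, 18, 9, 8, -48] -> [42, 26, 21, 18, 9, 8] -> [8, 9, 18, 21, 26, 42]
  [8, 9, 28, 35, -25] -> [-25, 8, 9, 28, 35] -> [25, -8, -9, -28, -35] -> [25] -> [25]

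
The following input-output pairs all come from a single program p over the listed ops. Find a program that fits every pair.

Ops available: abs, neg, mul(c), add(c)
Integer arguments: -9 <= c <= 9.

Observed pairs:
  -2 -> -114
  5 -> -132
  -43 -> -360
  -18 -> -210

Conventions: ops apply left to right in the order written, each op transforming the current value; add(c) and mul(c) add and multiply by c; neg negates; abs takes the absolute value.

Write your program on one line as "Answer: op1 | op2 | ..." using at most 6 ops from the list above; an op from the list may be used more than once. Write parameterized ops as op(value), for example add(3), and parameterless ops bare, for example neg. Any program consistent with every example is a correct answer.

abs | add(9) | neg | add(-8) | abs | mul(-6)

Check, running the answer program on each example:
  -2 -> 2 -> 11 -> -11 -> -19 -> 19 -> -114
  5 -> 5 -> 14 -> -14 -> -22 -> 22 -> -132
  -43 -> 43 -> 52 -> -52 -> -60 -> 60 -> -360
  -18 -> 18 -> 27 -> -27 -> -35 -> 35 -> -210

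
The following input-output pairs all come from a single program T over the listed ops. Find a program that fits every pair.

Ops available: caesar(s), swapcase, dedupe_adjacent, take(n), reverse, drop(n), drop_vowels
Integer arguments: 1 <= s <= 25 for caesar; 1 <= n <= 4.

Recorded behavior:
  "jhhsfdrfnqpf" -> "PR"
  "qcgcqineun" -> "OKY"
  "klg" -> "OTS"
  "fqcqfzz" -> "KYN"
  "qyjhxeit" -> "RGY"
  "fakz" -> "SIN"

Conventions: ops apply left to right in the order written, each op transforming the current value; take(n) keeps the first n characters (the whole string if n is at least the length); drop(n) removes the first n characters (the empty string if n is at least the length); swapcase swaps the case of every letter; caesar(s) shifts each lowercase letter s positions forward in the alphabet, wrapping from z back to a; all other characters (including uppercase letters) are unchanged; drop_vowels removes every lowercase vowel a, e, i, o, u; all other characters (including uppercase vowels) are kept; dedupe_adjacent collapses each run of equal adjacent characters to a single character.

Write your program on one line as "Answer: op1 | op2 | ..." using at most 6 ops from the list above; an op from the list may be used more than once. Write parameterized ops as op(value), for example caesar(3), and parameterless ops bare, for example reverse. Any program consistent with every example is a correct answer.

take(3) | caesar(8) | dedupe_adjacent | reverse | swapcase

Check, running the answer program on each example:
  "jhhsfdrfnqpf" -> "jhh" -> "rpp" -> "rp" -> "pr" -> "PR"
  "qcgcqineun" -> "qcg" -> "yko" -> "yko" -> "oky" -> "OKY"
  "klg" -> "klg" -> "sto" -> "sto" -> "ots" -> "OTS"
  "fqcqfzz" -> "fqc" -> "nyk" -> "nyk" -> "kyn" -> "KYN"
  "qyjhxeit" -> "qyj" -> "ygr" -> "ygr" -> "rgy" -> "RGY"
  "fakz" -> "fak" -> "nis" -> "nis" -> "sin" -> "SIN"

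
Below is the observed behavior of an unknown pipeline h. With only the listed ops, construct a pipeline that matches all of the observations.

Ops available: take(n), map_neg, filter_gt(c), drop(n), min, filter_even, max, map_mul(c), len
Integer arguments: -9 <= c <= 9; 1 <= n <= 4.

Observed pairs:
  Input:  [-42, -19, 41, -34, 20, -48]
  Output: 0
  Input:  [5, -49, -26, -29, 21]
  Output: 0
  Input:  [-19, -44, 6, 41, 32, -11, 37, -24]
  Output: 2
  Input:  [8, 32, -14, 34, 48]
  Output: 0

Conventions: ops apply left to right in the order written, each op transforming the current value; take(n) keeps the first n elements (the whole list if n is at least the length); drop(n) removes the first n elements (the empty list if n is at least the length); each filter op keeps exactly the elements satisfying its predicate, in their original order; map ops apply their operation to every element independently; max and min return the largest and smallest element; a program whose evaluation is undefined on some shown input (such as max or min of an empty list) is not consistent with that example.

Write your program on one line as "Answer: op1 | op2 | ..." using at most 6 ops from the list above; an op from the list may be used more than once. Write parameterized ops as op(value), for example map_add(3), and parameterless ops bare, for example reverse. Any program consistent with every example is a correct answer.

drop(3) | map_mul(-5) | map_neg | drop(3) | len

Check, running the answer program on each example:
  [-42, -19, 41, -34, 20, -48] -> [-34, 20, -48] -> [170, -100, 240] -> [-170, 100, -240] -> [] -> 0
  [5, -49, -26, -29, 21] -> [-29, 21] -> [145, -105] -> [-145, 105] -> [] -> 0
  [-19, -44, 6, 41, 32, -11, 37, -24] -> [41, 32, -11, 37, -24] -> [-205, -160, 55, -185, 120] -> [205, 160, -55, 185, -120] -> [185, -120] -> 2
  [8, 32, -14, 34, 48] -> [34, 48] -> [-170, -240] -> [170, 240] -> [] -> 0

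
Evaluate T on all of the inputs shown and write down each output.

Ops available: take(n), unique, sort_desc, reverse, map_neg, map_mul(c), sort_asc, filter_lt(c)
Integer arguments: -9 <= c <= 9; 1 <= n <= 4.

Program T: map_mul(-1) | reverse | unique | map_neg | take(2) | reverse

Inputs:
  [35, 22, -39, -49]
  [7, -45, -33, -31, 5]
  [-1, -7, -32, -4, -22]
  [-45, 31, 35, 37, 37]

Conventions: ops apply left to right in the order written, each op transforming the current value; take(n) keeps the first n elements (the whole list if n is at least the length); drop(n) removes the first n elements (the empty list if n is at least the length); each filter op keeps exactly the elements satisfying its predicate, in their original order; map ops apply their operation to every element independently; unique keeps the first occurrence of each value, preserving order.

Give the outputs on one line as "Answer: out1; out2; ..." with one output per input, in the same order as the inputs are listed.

[-39, -49]; [-31, 5]; [-4, -22]; [35, 37]

Execution, op by op:
  [35, 22, -39, -49] -> [-35, -22, 39, 49] -> [49, 39, -22, -35] -> [49, 39, -22, -35] -> [-49, -39, 22, 35] -> [-49, -39] -> [-39, -49]
  [7, -45, -33, -31, 5] -> [-7, 45, 33, 31, -5] -> [-5, 31, 33, 45, -7] -> [-5, 31, 33, 45, -7] -> [5, -31, -33, -45, 7] -> [5, -31] -> [-31, 5]
  [-1, -7, -32, -4, -22] -> [1, 7, 32, 4, 22] -> [22, 4, 32, 7, 1] -> [22, 4, 32, 7, 1] -> [-22, -4, -32, -7, -1] -> [-22, -4] -> [-4, -22]
  [-45, 31, 35, 37, 37] -> [45, -31, -35, -37, -37] -> [-37, -37, -35, -31, 45] -> [-37, -35, -31, 45] -> [37, 35, 31, -45] -> [37, 35] -> [35, 37]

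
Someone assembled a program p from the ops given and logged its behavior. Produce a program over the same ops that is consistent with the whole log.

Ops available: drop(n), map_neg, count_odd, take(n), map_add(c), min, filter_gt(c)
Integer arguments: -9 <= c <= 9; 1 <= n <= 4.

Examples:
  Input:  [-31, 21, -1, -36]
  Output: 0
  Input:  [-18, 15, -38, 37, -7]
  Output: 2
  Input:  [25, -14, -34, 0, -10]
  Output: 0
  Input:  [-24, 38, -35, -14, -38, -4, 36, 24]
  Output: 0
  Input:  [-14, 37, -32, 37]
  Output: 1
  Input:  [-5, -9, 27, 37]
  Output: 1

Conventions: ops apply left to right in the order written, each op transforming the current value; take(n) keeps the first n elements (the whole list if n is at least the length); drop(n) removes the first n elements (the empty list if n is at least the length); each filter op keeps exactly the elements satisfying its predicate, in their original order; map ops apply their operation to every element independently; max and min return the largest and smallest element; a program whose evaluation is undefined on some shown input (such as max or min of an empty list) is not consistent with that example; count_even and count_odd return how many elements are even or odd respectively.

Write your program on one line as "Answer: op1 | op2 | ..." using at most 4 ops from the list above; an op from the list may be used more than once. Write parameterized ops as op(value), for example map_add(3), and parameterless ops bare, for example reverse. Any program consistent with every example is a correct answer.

map_neg | drop(3) | count_odd

Check, running the answer program on each example:
  [-31, 21, -1, -36] -> [31, -21, 1, 36] -> [36] -> 0
  [-18, 15, -38, 37, -7] -> [18, -15, 38, -37, 7] -> [-37, 7] -> 2
  [25, -14, -34, 0, -10] -> [-25, 14, 34, 0, 10] -> [0, 10] -> 0
  [-24, 38, -35, -14, -38, -4, 36, 24] -> [24, -38, 35, 14, 38, 4, -36, -24] -> [14, 38, 4, -36, -24] -> 0
  [-14, 37, -32, 37] -> [14, -37, 32, -37] -> [-37] -> 1
  [-5, -9, 27, 37] -> [5, 9, -27, -37] -> [-37] -> 1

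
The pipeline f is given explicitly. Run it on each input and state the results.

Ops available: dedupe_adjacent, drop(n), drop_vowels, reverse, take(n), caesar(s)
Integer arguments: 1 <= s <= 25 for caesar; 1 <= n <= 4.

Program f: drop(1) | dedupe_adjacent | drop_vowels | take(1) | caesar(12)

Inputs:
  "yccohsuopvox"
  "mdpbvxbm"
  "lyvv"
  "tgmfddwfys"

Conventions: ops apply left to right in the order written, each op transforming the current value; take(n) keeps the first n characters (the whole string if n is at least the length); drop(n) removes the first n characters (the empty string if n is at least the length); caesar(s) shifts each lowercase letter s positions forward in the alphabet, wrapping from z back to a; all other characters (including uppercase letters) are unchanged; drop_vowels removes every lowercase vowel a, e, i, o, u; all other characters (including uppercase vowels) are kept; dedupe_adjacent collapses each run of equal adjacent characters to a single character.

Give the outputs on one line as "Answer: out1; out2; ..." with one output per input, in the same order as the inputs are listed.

Execution, op by op:
  "yccohsuopvox" -> "ccohsuopvox" -> "cohsuopvox" -> "chspvx" -> "c" -> "o"
  "mdpbvxbm" -> "dpbvxbm" -> "dpbvxbm" -> "dpbvxbm" -> "d" -> "p"
  "lyvv" -> "yvv" -> "yv" -> "yv" -> "y" -> "k"
  "tgmfddwfys" -> "gmfddwfys" -> "gmfdwfys" -> "gmfdwfys" -> "g" -> "s"

"o"; "p"; "k"; "s"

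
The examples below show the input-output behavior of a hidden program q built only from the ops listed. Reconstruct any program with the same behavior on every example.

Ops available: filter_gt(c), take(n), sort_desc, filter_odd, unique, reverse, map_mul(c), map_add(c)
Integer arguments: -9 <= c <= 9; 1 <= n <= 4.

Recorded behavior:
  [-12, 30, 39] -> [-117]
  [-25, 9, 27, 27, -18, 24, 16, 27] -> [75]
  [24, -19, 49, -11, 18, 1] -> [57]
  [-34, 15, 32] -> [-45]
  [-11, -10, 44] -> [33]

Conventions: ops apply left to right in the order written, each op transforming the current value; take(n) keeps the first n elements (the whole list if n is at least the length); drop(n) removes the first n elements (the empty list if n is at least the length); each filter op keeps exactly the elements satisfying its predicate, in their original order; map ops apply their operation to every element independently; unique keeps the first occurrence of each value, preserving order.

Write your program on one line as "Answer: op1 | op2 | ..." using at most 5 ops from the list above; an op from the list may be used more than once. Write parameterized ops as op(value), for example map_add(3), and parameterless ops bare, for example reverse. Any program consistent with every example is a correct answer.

take(4) | filter_odd | unique | map_mul(-3) | take(1)

Check, running the answer program on each example:
  [-12, 30, 39] -> [-12, 30, 39] -> [39] -> [39] -> [-117] -> [-117]
  [-25, 9, 27, 27, -18, 24, 16, 27] -> [-25, 9, 27, 27] -> [-25, 9, 27, 27] -> [-25, 9, 27] -> [75, -27, -81] -> [75]
  [24, -19, 49, -11, 18, 1] -> [24, -19, 49, -11] -> [-19, 49, -11] -> [-19, 49, -11] -> [57, -147, 33] -> [57]
  [-34, 15, 32] -> [-34, 15, 32] -> [15] -> [15] -> [-45] -> [-45]
  [-11, -10, 44] -> [-11, -10, 44] -> [-11] -> [-11] -> [33] -> [33]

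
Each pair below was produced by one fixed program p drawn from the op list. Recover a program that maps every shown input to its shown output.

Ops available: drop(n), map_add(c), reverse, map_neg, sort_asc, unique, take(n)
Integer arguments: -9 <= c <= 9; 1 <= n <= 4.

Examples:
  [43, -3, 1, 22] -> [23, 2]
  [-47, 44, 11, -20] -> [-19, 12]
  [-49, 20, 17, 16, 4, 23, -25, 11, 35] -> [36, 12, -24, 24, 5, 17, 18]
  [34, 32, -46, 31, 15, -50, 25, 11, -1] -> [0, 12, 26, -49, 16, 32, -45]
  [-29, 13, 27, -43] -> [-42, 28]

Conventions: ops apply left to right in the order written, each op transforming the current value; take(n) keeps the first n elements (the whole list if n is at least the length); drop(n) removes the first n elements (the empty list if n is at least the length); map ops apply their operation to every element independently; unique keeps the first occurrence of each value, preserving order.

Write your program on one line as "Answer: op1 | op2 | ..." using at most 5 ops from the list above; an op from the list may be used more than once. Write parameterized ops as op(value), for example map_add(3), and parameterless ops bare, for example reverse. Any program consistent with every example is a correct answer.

drop(2) | map_add(9) | reverse | map_add(-8)

Check, running the answer program on each example:
  [43, -3, 1, 22] -> [1, 22] -> [10, 31] -> [31, 10] -> [23, 2]
  [-47, 44, 11, -20] -> [11, -20] -> [20, -11] -> [-11, 20] -> [-19, 12]
  [-49, 20, 17, 16, 4, 23, -25, 11, 35] -> [17, 16, 4, 23, -25, 11, 35] -> [26, 25, 13, 32, -16, 20, 44] -> [44, 20, -16, 32, 13, 25, 26] -> [36, 12, -24, 24, 5, 17, 18]
  [34, 32, -46, 31, 15, -50, 25, 11, -1] -> [-46, 31, 15, -50, 25, 11, -1] -> [-37, 40, 24, -41, 34, 20, 8] -> [8, 20, 34, -41, 24, 40, -37] -> [0, 12, 26, -49, 16, 32, -45]
  [-29, 13, 27, -43] -> [27, -43] -> [36, -34] -> [-34, 36] -> [-42, 28]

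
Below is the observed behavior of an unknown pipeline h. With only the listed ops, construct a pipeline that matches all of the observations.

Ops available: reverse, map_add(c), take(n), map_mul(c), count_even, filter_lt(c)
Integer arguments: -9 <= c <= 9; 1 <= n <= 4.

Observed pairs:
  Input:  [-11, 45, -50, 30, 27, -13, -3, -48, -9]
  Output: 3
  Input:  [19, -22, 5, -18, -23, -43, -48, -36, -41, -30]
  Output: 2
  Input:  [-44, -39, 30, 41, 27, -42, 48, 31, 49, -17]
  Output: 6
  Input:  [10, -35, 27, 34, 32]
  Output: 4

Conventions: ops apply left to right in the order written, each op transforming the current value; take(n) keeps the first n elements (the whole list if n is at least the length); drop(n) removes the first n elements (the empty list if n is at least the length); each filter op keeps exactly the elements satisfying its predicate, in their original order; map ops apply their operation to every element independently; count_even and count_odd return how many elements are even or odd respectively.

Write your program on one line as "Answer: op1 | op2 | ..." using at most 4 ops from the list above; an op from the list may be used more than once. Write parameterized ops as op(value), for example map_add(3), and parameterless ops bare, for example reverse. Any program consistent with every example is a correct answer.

map_add(-2) | map_mul(-4) | filter_lt(9) | count_even

Check, running the answer program on each example:
  [-11, 45, -50, 30, 27, -13, -3, -48, -9] -> [-13, 43, -52, 28, 25, -15, -5, -50, -11] -> [52, -172, 208, -112, -100, 60, 20, 200, 44] -> [-172, -112, -100] -> 3
  [19, -22, 5, -18, -23, -43, -48, -36, -41, -30] -> [17, -24, 3, -20, -25, -45, -50, -38, -43, -32] -> [-68, 96, -12, 80, 100, 180, 200, 152, 172, 128] -> [-68, -12] -> 2
  [-44, -39, 30, 41, 27, -42, 48, 31, 49, -17] -> [-46, -41, 28, 39, 25, -44, 46, 29, 47, -19] -> [184, 164, -112, -156, -100, 176, -184, -116, -188, 76] -> [-112, -156, -100, -184, -116, -188] -> 6
  [10, -35, 27, 34, 32] -> [8, -37, 25, 32, 30] -> [-32, 148, -100, -128, -120] -> [-32, -100, -128, -120] -> 4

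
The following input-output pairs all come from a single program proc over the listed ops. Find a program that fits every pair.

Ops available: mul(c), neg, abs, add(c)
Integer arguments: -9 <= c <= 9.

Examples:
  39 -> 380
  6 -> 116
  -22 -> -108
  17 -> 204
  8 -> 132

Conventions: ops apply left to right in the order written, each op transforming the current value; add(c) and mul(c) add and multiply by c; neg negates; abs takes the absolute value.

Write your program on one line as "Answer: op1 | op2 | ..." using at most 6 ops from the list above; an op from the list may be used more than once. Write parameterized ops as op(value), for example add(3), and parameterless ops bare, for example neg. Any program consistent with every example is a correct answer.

add(6) | add(2) | mul(-8) | add(-4) | neg

Check, running the answer program on each example:
  39 -> 45 -> 47 -> -376 -> -380 -> 380
  6 -> 12 -> 14 -> -112 -> -116 -> 116
  -22 -> -16 -> -14 -> 112 -> 108 -> -108
  17 -> 23 -> 25 -> -200 -> -204 -> 204
  8 -> 14 -> 16 -> -128 -> -132 -> 132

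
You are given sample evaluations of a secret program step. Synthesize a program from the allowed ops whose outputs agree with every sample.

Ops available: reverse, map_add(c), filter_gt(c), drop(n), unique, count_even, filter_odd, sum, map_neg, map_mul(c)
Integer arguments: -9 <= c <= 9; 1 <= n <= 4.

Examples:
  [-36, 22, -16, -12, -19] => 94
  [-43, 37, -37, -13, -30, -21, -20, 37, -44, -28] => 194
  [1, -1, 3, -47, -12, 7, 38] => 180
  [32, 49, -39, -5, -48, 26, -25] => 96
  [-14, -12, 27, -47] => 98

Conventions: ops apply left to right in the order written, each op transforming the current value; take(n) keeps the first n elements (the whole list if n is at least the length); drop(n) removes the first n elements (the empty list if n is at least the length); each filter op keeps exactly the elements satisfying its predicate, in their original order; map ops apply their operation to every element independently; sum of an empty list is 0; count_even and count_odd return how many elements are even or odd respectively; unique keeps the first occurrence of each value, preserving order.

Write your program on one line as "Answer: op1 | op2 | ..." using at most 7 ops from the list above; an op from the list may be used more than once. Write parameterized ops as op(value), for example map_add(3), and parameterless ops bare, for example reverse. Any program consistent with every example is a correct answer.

reverse | filter_odd | map_mul(-5) | reverse | map_add(-1) | sum

Check, running the answer program on each example:
  [-36, 22, -16, -12, -19] -> [-19, -12, -16, 22, -36] -> [-19] -> [95] -> [95] -> [94] -> 94
  [-43, 37, -37, -13, -30, -21, -20, 37, -44, -28] -> [-28, -44, 37, -20, -21, -30, -13, -37, 37, -43] -> [37, -21, -13, -37, 37, -43] -> [-185, 105, 65, 185, -185, 215] -> [215, -185, 185, 65, 105, -185] -> [214, -186, 184, 64, 104, -186] -> 194
  [1, -1, 3, -47, -12, 7, 38] -> [38, 7, -12, -47, 3, -1, 1] -> [7, -47, 3, -1, 1] -> [-35, 235, -15, 5, -5] -> [-5, 5, -15, 235, -35] -> [-6, 4, -16, 234, -36] -> 180
  [32, 49, -39, -5, -48, 26, -25] -> [-25, 26, -48, -5, -39, 49, 32] -> [-25, -5, -39, 49] -> [125, 25, 195, -245] -> [-245, 195, 25, 125] -> [-246, 194, 24, 124] -> 96
  [-14, -12, 27, -47] -> [-47, 27, -12, -14] -> [-47, 27] -> [235, -135] -> [-135, 235] -> [-136, 234] -> 98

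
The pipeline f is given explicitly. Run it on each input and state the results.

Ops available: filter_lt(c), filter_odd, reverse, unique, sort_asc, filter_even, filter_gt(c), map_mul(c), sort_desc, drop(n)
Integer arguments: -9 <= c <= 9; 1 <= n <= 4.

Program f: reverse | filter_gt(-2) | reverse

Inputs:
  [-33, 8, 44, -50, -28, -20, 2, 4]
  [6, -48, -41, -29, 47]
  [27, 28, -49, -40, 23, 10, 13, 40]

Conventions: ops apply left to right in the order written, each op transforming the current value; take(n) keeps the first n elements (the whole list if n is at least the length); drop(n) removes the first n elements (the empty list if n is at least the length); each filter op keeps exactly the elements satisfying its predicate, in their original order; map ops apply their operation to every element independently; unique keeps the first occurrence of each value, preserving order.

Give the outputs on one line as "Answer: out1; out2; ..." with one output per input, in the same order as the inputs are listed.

[8, 44, 2, 4]; [6, 47]; [27, 28, 23, 10, 13, 40]

Execution, op by op:
  [-33, 8, 44, -50, -28, -20, 2, 4] -> [4, 2, -20, -28, -50, 44, 8, -33] -> [4, 2, 44, 8] -> [8, 44, 2, 4]
  [6, -48, -41, -29, 47] -> [47, -29, -41, -48, 6] -> [47, 6] -> [6, 47]
  [27, 28, -49, -40, 23, 10, 13, 40] -> [40, 13, 10, 23, -40, -49, 28, 27] -> [40, 13, 10, 23, 28, 27] -> [27, 28, 23, 10, 13, 40]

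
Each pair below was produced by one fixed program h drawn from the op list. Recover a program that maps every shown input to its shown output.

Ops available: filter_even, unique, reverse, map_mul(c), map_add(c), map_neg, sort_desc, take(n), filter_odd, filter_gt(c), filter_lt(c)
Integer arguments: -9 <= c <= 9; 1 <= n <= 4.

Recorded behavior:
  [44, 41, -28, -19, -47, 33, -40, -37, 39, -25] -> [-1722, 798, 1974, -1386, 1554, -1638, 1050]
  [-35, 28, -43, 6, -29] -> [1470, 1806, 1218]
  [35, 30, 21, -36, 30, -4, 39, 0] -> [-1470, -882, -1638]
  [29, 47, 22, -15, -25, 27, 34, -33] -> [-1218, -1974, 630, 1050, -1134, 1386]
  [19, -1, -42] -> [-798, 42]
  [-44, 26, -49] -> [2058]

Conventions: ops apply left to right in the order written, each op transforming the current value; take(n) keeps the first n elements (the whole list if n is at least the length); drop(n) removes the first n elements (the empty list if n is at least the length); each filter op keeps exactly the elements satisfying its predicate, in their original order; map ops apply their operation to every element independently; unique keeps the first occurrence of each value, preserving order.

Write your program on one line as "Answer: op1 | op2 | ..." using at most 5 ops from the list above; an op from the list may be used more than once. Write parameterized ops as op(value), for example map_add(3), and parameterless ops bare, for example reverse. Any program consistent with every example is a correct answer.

map_mul(7) | unique | filter_odd | map_mul(-6)

Check, running the answer program on each example:
  [44, 41, -28, -19, -47, 33, -40, -37, 39, -25] -> [308, 287, -196, -133, -329, 231, -280, -259, 273, -175] -> [308, 287, -196, -133, -329, 231, -280, -259, 273, -175] -> [287, -133, -329, 231, -259, 273, -175] -> [-1722, 798, 1974, -1386, 1554, -1638, 1050]
  [-35, 28, -43, 6, -29] -> [-245, 196, -301, 42, -203] -> [-245, 196, -301, 42, -203] -> [-245, -301, -203] -> [1470, 1806, 1218]
  [35, 30, 21, -36, 30, -4, 39, 0] -> [245, 210, 147, -252, 210, -28, 273, 0] -> [245, 210, 147, -252, -28, 273, 0] -> [245, 147, 273] -> [-1470, -882, -1638]
  [29, 47, 22, -15, -25, 27, 34, -33] -> [203, 329, 154, -105, -175, 189, 238, -231] -> [203, 329, 154, -105, -175, 189, 238, -231] -> [203, 329, -105, -175, 189, -231] -> [-1218, -1974, 630, 1050, -1134, 1386]
  [19, -1, -42] -> [133, -7, -294] -> [133, -7, -294] -> [133, -7] -> [-798, 42]
  [-44, 26, -49] -> [-308, 182, -343] -> [-308, 182, -343] -> [-343] -> [2058]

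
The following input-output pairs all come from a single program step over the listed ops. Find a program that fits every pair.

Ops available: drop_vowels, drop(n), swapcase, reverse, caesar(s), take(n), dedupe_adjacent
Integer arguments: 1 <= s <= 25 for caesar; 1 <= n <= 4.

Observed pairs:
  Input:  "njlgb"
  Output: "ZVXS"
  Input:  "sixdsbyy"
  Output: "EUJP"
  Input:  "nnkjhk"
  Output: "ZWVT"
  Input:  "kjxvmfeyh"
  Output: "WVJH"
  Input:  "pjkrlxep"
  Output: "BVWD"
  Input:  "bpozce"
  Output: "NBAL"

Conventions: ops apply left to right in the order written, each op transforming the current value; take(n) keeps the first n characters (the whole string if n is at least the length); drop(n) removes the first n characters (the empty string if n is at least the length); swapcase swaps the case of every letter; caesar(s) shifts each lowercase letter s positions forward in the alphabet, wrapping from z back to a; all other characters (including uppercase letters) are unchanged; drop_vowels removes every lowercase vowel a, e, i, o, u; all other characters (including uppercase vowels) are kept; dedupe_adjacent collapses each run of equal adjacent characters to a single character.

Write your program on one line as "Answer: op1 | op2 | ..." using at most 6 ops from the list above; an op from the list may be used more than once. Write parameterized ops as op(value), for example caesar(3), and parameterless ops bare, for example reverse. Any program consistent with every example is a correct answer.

dedupe_adjacent | caesar(9) | take(4) | caesar(3) | swapcase

Check, running the answer program on each example:
  "njlgb" -> "njlgb" -> "wsupk" -> "wsup" -> "zvxs" -> "ZVXS"
  "sixdsbyy" -> "sixdsby" -> "brgmbkh" -> "brgm" -> "eujp" -> "EUJP"
  "nnkjhk" -> "nkjhk" -> "wtsqt" -> "wtsq" -> "zwvt" -> "ZWVT"
  "kjxvmfeyh" -> "kjxvmfeyh" -> "tsgevonhq" -> "tsge" -> "wvjh" -> "WVJH"
  "pjkrlxep" -> "pjkrlxep" -> "ystaugny" -> "ysta" -> "bvwd" -> "BVWD"
  "bpozce" -> "bpozce" -> "kyxiln" -> "kyxi" -> "nbal" -> "NBAL"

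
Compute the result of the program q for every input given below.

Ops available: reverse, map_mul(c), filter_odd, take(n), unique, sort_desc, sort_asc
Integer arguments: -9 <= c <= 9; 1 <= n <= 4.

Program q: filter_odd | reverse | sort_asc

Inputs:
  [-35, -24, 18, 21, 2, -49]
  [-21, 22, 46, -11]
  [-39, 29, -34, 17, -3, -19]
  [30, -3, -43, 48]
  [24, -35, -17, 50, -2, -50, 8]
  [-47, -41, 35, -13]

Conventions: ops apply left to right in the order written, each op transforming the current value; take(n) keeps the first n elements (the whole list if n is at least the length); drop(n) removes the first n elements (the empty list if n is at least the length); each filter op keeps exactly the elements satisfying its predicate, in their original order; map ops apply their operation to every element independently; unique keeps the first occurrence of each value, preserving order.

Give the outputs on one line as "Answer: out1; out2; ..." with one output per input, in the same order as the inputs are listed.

[-49, -35, 21]; [-21, -11]; [-39, -19, -3, 17, 29]; [-43, -3]; [-35, -17]; [-47, -41, -13, 35]

Execution, op by op:
  [-35, -24, 18, 21, 2, -49] -> [-35, 21, -49] -> [-49, 21, -35] -> [-49, -35, 21]
  [-21, 22, 46, -11] -> [-21, -11] -> [-11, -21] -> [-21, -11]
  [-39, 29, -34, 17, -3, -19] -> [-39, 29, 17, -3, -19] -> [-19, -3, 17, 29, -39] -> [-39, -19, -3, 17, 29]
  [30, -3, -43, 48] -> [-3, -43] -> [-43, -3] -> [-43, -3]
  [24, -35, -17, 50, -2, -50, 8] -> [-35, -17] -> [-17, -35] -> [-35, -17]
  [-47, -41, 35, -13] -> [-47, -41, 35, -13] -> [-13, 35, -41, -47] -> [-47, -41, -13, 35]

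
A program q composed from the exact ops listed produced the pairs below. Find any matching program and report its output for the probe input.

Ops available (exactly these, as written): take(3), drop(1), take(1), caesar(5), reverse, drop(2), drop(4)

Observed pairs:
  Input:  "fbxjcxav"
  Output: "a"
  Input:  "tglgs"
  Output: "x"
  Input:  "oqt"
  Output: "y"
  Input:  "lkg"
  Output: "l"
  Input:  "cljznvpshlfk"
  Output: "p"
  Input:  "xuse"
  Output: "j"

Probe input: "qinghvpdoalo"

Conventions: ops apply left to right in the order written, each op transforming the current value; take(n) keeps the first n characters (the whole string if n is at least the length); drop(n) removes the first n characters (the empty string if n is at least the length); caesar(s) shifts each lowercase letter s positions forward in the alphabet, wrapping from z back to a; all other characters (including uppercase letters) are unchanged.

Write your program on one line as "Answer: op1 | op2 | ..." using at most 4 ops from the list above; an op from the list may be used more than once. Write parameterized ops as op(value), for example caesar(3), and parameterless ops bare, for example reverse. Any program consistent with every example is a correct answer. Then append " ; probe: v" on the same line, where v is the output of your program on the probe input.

reverse | caesar(5) | take(1) ; probe: "t"

Check, running the answer program on each example:
  "fbxjcxav" -> "vaxcjxbf" -> "afchocgk" -> "a"
  "tglgs" -> "sglgt" -> "xlqly" -> "x"
  "oqt" -> "tqo" -> "yvt" -> "y"
  "lkg" -> "gkl" -> "lpq" -> "l"
  "cljznvpshlfk" -> "kflhspvnzjlc" -> "pkqmxuaseoqh" -> "p"
  "xuse" -> "esux" -> "jxzc" -> "j"
  probe: "qinghvpdoalo" -> "olaodpvhgniq" -> "tqftiuamlsnv" -> "t"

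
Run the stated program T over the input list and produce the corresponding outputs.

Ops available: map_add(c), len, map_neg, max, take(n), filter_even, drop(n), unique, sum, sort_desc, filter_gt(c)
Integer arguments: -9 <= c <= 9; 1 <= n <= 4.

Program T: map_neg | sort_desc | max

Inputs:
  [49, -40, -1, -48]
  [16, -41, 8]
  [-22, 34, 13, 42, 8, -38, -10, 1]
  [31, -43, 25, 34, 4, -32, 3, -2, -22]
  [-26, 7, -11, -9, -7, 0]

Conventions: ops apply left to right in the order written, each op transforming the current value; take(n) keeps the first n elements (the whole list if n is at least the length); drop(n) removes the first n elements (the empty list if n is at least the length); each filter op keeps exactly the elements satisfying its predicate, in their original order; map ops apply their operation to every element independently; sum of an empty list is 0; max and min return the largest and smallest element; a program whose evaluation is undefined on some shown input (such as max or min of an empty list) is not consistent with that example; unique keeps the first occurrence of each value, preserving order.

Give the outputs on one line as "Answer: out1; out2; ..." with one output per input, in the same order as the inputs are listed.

Execution, op by op:
  [49, -40, -1, -48] -> [-49, 40, 1, 48] -> [48, 40, 1, -49] -> 48
  [16, -41, 8] -> [-16, 41, -8] -> [41, -8, -16] -> 41
  [-22, 34, 13, 42, 8, -38, -10, 1] -> [22, -34, -13, -42, -8, 38, 10, -1] -> [38, 22, 10, -1, -8, -13, -34, -42] -> 38
  [31, -43, 25, 34, 4, -32, 3, -2, -22] -> [-31, 43, -25, -34, -4, 32, -3, 2, 22] -> [43, 32, 22, 2, -3, -4, -25, -31, -34] -> 43
  [-26, 7, -11, -9, -7, 0] -> [26, -7, 11, 9, 7, 0] -> [26, 11, 9, 7, 0, -7] -> 26

48; 41; 38; 43; 26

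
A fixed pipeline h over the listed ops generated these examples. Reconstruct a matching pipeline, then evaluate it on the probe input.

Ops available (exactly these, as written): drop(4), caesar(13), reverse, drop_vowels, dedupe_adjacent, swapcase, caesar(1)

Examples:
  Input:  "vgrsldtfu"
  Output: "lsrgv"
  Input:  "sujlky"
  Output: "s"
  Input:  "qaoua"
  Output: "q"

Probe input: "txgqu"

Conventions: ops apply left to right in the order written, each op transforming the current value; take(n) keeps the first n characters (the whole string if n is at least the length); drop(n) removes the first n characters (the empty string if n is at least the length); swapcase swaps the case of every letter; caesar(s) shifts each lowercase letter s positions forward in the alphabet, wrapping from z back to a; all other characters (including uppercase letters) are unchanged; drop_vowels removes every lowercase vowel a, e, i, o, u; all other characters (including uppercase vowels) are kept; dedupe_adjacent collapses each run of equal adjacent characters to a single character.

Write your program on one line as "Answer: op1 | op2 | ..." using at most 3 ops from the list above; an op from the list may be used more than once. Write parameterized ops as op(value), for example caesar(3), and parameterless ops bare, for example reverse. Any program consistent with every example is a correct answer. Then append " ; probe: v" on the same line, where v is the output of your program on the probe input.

reverse | drop(4) | drop_vowels ; probe: "t"

Check, running the answer program on each example:
  "vgrsldtfu" -> "uftdlsrgv" -> "lsrgv" -> "lsrgv"
  "sujlky" -> "ykljus" -> "us" -> "s"
  "qaoua" -> "auoaq" -> "q" -> "q"
  probe: "txgqu" -> "uqgxt" -> "t" -> "t"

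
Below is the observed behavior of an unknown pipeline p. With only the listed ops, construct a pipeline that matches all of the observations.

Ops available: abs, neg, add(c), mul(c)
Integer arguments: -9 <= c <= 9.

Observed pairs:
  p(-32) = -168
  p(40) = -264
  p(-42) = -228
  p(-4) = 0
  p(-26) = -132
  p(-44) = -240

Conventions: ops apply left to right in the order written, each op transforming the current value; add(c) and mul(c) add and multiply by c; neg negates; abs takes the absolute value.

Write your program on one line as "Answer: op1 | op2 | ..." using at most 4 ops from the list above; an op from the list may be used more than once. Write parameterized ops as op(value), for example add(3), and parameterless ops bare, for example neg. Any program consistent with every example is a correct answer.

add(-3) | add(7) | abs | mul(-6)

Check, running the answer program on each example:
  -32 -> -35 -> -28 -> 28 -> -168
  40 -> 37 -> 44 -> 44 -> -264
  -42 -> -45 -> -38 -> 38 -> -228
  -4 -> -7 -> 0 -> 0 -> 0
  -26 -> -29 -> -22 -> 22 -> -132
  -44 -> -47 -> -40 -> 40 -> -240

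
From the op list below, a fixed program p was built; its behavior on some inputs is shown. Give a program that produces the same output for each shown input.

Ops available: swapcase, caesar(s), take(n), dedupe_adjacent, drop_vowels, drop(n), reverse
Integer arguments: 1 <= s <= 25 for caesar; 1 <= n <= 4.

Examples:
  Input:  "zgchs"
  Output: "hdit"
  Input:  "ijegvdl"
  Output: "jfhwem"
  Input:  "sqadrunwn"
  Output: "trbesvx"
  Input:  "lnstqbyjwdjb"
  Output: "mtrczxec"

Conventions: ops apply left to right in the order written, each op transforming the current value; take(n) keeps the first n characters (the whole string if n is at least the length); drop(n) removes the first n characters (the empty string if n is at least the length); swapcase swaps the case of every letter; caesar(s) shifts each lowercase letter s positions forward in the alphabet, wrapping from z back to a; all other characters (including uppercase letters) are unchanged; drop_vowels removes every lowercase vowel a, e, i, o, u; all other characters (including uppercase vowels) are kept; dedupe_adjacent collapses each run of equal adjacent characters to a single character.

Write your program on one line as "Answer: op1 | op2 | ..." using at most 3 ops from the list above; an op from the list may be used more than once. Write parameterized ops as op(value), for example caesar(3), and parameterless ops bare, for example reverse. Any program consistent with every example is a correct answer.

caesar(21) | drop_vowels | caesar(6)

Check, running the answer program on each example:
  "zgchs" -> "ubxcn" -> "bxcn" -> "hdit"
  "ijegvdl" -> "dezbqyg" -> "dzbqyg" -> "jfhwem"
  "sqadrunwn" -> "nlvympiri" -> "nlvympr" -> "trbesvx"
  "lnstqbyjwdjb" -> "ginolwteryew" -> "gnlwtryw" -> "mtrczxec"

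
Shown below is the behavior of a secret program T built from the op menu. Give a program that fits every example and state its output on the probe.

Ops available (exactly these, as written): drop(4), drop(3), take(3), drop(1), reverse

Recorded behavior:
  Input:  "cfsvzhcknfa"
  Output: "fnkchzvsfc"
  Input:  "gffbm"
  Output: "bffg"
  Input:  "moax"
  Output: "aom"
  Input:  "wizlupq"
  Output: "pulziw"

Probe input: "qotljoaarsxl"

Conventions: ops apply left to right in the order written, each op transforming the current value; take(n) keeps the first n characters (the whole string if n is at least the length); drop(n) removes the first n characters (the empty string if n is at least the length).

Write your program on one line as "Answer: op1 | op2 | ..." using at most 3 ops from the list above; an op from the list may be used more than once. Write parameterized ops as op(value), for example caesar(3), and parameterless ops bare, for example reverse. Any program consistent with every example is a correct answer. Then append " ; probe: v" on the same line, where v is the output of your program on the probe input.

reverse | drop(1) ; probe: "xsraaojltoq"

Check, running the answer program on each example:
  "cfsvzhcknfa" -> "afnkchzvsfc" -> "fnkchzvsfc"
  "gffbm" -> "mbffg" -> "bffg"
  "moax" -> "xaom" -> "aom"
  "wizlupq" -> "qpulziw" -> "pulziw"
  probe: "qotljoaarsxl" -> "lxsraaojltoq" -> "xsraaojltoq"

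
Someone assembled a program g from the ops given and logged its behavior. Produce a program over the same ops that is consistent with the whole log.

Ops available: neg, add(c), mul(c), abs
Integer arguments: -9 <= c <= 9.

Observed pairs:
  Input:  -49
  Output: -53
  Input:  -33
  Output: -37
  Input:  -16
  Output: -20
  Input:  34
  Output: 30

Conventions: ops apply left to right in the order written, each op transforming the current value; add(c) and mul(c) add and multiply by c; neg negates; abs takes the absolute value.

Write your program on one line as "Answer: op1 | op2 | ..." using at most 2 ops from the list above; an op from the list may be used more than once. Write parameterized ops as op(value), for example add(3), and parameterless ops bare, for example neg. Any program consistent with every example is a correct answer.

add(4) | add(-8)

Check, running the answer program on each example:
  -49 -> -45 -> -53
  -33 -> -29 -> -37
  -16 -> -12 -> -20
  34 -> 38 -> 30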